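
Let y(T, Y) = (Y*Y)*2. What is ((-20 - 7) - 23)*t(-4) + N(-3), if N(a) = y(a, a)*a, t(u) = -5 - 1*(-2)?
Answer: 96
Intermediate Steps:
y(T, Y) = 2*Y² (y(T, Y) = Y²*2 = 2*Y²)
t(u) = -3 (t(u) = -5 + 2 = -3)
N(a) = 2*a³ (N(a) = (2*a²)*a = 2*a³)
((-20 - 7) - 23)*t(-4) + N(-3) = ((-20 - 7) - 23)*(-3) + 2*(-3)³ = (-27 - 23)*(-3) + 2*(-27) = -50*(-3) - 54 = 150 - 54 = 96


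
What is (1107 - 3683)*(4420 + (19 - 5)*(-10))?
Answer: -11025280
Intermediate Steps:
(1107 - 3683)*(4420 + (19 - 5)*(-10)) = -2576*(4420 + 14*(-10)) = -2576*(4420 - 140) = -2576*4280 = -11025280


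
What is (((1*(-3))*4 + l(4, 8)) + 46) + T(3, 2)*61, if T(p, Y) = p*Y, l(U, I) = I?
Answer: 408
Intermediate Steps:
T(p, Y) = Y*p
(((1*(-3))*4 + l(4, 8)) + 46) + T(3, 2)*61 = (((1*(-3))*4 + 8) + 46) + (2*3)*61 = ((-3*4 + 8) + 46) + 6*61 = ((-12 + 8) + 46) + 366 = (-4 + 46) + 366 = 42 + 366 = 408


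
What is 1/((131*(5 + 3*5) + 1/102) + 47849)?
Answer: 102/5147839 ≈ 1.9814e-5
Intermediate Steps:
1/((131*(5 + 3*5) + 1/102) + 47849) = 1/((131*(5 + 15) + 1/102) + 47849) = 1/((131*20 + 1/102) + 47849) = 1/((2620 + 1/102) + 47849) = 1/(267241/102 + 47849) = 1/(5147839/102) = 102/5147839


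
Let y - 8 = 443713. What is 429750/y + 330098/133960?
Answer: 34006787443/9906810860 ≈ 3.4327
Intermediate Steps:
y = 443721 (y = 8 + 443713 = 443721)
429750/y + 330098/133960 = 429750/443721 + 330098/133960 = 429750*(1/443721) + 330098*(1/133960) = 143250/147907 + 165049/66980 = 34006787443/9906810860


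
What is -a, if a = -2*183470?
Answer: 366940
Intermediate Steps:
a = -366940
-a = -1*(-366940) = 366940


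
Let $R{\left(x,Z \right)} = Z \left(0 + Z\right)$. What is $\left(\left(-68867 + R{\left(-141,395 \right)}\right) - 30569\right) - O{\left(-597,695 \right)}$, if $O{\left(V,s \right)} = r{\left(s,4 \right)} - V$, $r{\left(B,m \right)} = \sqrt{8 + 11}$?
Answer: $55992 - \sqrt{19} \approx 55988.0$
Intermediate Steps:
$r{\left(B,m \right)} = \sqrt{19}$
$R{\left(x,Z \right)} = Z^{2}$ ($R{\left(x,Z \right)} = Z Z = Z^{2}$)
$O{\left(V,s \right)} = \sqrt{19} - V$
$\left(\left(-68867 + R{\left(-141,395 \right)}\right) - 30569\right) - O{\left(-597,695 \right)} = \left(\left(-68867 + 395^{2}\right) - 30569\right) - \left(\sqrt{19} - -597\right) = \left(\left(-68867 + 156025\right) - 30569\right) - \left(\sqrt{19} + 597\right) = \left(87158 - 30569\right) - \left(597 + \sqrt{19}\right) = 56589 - \left(597 + \sqrt{19}\right) = 55992 - \sqrt{19}$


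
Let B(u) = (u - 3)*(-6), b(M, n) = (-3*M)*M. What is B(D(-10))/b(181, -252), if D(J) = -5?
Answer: -16/32761 ≈ -0.00048839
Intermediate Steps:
b(M, n) = -3*M²
B(u) = 18 - 6*u (B(u) = (-3 + u)*(-6) = 18 - 6*u)
B(D(-10))/b(181, -252) = (18 - 6*(-5))/((-3*181²)) = (18 + 30)/((-3*32761)) = 48/(-98283) = 48*(-1/98283) = -16/32761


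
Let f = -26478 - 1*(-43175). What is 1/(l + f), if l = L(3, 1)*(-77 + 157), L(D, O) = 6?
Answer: 1/17177 ≈ 5.8217e-5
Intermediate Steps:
l = 480 (l = 6*(-77 + 157) = 6*80 = 480)
f = 16697 (f = -26478 + 43175 = 16697)
1/(l + f) = 1/(480 + 16697) = 1/17177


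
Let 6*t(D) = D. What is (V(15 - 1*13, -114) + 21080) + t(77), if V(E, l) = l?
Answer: 125873/6 ≈ 20979.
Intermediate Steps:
t(D) = D/6
(V(15 - 1*13, -114) + 21080) + t(77) = (-114 + 21080) + (1/6)*77 = 20966 + 77/6 = 125873/6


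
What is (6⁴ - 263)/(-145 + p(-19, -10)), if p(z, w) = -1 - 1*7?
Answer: -1033/153 ≈ -6.7516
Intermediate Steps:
p(z, w) = -8 (p(z, w) = -1 - 7 = -8)
(6⁴ - 263)/(-145 + p(-19, -10)) = (6⁴ - 263)/(-145 - 8) = (1296 - 263)/(-153) = 1033*(-1/153) = -1033/153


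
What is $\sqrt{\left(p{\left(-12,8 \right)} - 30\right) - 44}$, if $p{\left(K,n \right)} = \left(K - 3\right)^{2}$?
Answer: $\sqrt{151} \approx 12.288$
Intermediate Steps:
$p{\left(K,n \right)} = \left(-3 + K\right)^{2}$
$\sqrt{\left(p{\left(-12,8 \right)} - 30\right) - 44} = \sqrt{\left(\left(-3 - 12\right)^{2} - 30\right) - 44} = \sqrt{\left(\left(-15\right)^{2} - 30\right) - 44} = \sqrt{\left(225 - 30\right) - 44} = \sqrt{195 - 44} = \sqrt{151}$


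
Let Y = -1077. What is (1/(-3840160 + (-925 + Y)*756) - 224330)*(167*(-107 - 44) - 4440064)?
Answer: 5362754433509237841/5353672 ≈ 1.0017e+12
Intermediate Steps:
(1/(-3840160 + (-925 + Y)*756) - 224330)*(167*(-107 - 44) - 4440064) = (1/(-3840160 + (-925 - 1077)*756) - 224330)*(167*(-107 - 44) - 4440064) = (1/(-3840160 - 2002*756) - 224330)*(167*(-151) - 4440064) = (1/(-3840160 - 1513512) - 224330)*(-25217 - 4440064) = (1/(-5353672) - 224330)*(-4465281) = (-1/5353672 - 224330)*(-4465281) = -1200989239761/5353672*(-4465281) = 5362754433509237841/5353672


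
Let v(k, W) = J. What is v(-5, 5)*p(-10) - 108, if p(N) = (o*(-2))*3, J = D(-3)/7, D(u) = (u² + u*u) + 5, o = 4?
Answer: -1308/7 ≈ -186.86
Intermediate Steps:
D(u) = 5 + 2*u² (D(u) = (u² + u²) + 5 = 2*u² + 5 = 5 + 2*u²)
J = 23/7 (J = (5 + 2*(-3)²)/7 = (5 + 2*9)*(⅐) = (5 + 18)*(⅐) = 23*(⅐) = 23/7 ≈ 3.2857)
v(k, W) = 23/7
p(N) = -24 (p(N) = (4*(-2))*3 = -8*3 = -24)
v(-5, 5)*p(-10) - 108 = (23/7)*(-24) - 108 = -552/7 - 108 = -1308/7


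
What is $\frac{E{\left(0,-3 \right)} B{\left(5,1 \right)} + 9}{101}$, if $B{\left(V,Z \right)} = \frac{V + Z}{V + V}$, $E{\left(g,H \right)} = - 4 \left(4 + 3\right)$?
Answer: $- \frac{39}{505} \approx -0.077228$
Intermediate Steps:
$E{\left(g,H \right)} = -28$ ($E{\left(g,H \right)} = \left(-4\right) 7 = -28$)
$B{\left(V,Z \right)} = \frac{V + Z}{2 V}$
$\frac{E{\left(0,-3 \right)} B{\left(5,1 \right)} + 9}{101} = \frac{- 28 \frac{5 + 1}{2 \cdot 5} + 9}{101} = \left(- 28 \cdot \frac{1}{2} \cdot \frac{1}{5} \cdot 6 + 9\right) \frac{1}{101} = \left(\left(-28\right) \frac{3}{5} + 9\right) \frac{1}{101} = \left(- \frac{84}{5} + 9\right) \frac{1}{101} = \left(- \frac{39}{5}\right) \frac{1}{101} = - \frac{39}{505}$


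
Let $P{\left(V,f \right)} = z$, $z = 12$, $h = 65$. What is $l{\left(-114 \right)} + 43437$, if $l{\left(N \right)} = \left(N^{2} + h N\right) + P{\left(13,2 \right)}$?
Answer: $49035$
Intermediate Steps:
$P{\left(V,f \right)} = 12$
$l{\left(N \right)} = 12 + N^{2} + 65 N$ ($l{\left(N \right)} = \left(N^{2} + 65 N\right) + 12 = 12 + N^{2} + 65 N$)
$l{\left(-114 \right)} + 43437 = \left(12 + \left(-114\right)^{2} + 65 \left(-114\right)\right) + 43437 = \left(12 + 12996 - 7410\right) + 43437 = 5598 + 43437 = 49035$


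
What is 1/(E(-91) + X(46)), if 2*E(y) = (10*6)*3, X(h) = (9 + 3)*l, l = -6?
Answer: 1/18 ≈ 0.055556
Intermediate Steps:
X(h) = -72 (X(h) = (9 + 3)*(-6) = 12*(-6) = -72)
E(y) = 90 (E(y) = ((10*6)*3)/2 = (60*3)/2 = (1/2)*180 = 90)
1/(E(-91) + X(46)) = 1/(90 - 72) = 1/18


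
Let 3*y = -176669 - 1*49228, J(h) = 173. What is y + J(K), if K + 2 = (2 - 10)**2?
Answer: -75126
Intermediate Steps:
K = 62 (K = -2 + (2 - 10)**2 = -2 + (-8)**2 = -2 + 64 = 62)
y = -75299 (y = (-176669 - 1*49228)/3 = (-176669 - 49228)/3 = (1/3)*(-225897) = -75299)
y + J(K) = -75299 + 173 = -75126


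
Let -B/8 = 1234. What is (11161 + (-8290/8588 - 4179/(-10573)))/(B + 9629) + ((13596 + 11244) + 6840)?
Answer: 348996963910957/11032312266 ≈ 31634.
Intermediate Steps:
B = -9872 (B = -8*1234 = -9872)
(11161 + (-8290/8588 - 4179/(-10573)))/(B + 9629) + ((13596 + 11244) + 6840) = (11161 + (-8290/8588 - 4179/(-10573)))/(-9872 + 9629) + ((13596 + 11244) + 6840) = (11161 + (-8290*1/8588 - 4179*(-1/10573)))/(-243) + (24840 + 6840) = (11161 + (-4145/4294 + 4179/10573))*(-1/243) + 31680 = (11161 - 25880459/45400462)*(-1/243) + 31680 = (506688675923/45400462)*(-1/243) + 31680 = -506688675923/11032312266 + 31680 = 348996963910957/11032312266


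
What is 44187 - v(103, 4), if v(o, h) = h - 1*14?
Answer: 44197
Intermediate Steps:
v(o, h) = -14 + h (v(o, h) = h - 14 = -14 + h)
44187 - v(103, 4) = 44187 - (-14 + 4) = 44187 - 1*(-10) = 44187 + 10 = 44197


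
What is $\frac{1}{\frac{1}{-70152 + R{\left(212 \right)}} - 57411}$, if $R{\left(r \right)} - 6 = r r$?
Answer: $- \frac{25202}{1446872023} \approx -1.7418 \cdot 10^{-5}$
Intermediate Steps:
$R{\left(r \right)} = 6 + r^{2}$ ($R{\left(r \right)} = 6 + r r = 6 + r^{2}$)
$\frac{1}{\frac{1}{-70152 + R{\left(212 \right)}} - 57411} = \frac{1}{\frac{1}{-70152 + \left(6 + 212^{2}\right)} - 57411} = \frac{1}{\frac{1}{-70152 + \left(6 + 44944\right)} - 57411} = \frac{1}{\frac{1}{-70152 + 44950} - 57411} = \frac{1}{\frac{1}{-25202} - 57411} = \frac{1}{- \frac{1}{25202} - 57411} = \frac{1}{- \frac{1446872023}{25202}} = - \frac{25202}{1446872023}$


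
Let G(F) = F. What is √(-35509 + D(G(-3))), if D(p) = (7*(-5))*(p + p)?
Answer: I*√35299 ≈ 187.88*I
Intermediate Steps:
D(p) = -70*p
√(-35509 + D(G(-3))) = √(-35509 - 70*(-3)) = √(-35509 + 210) = √(-35299) = I*√35299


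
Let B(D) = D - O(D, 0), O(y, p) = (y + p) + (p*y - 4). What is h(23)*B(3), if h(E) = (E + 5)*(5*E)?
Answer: 12880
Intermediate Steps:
O(y, p) = -4 + p + y + p*y (O(y, p) = (p + y) + (-4 + p*y) = -4 + p + y + p*y)
h(E) = 5*E*(5 + E) (h(E) = (5 + E)*(5*E) = 5*E*(5 + E))
B(D) = 4 (B(D) = D - (-4 + 0 + D + 0*D) = D - (-4 + 0 + D + 0) = D - (-4 + D) = D + (4 - D) = 4)
h(23)*B(3) = (5*23*(5 + 23))*4 = (5*23*28)*4 = 3220*4 = 12880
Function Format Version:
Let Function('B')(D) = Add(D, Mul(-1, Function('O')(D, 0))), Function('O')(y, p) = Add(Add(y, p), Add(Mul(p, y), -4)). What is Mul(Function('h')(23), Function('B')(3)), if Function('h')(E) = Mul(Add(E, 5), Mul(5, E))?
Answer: 12880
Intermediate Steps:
Function('O')(y, p) = Add(-4, p, y, Mul(p, y)) (Function('O')(y, p) = Add(Add(p, y), Add(-4, Mul(p, y))) = Add(-4, p, y, Mul(p, y)))
Function('h')(E) = Mul(5, E, Add(5, E)) (Function('h')(E) = Mul(Add(5, E), Mul(5, E)) = Mul(5, E, Add(5, E)))
Function('B')(D) = 4 (Function('B')(D) = Add(D, Mul(-1, Add(-4, 0, D, Mul(0, D)))) = Add(D, Mul(-1, Add(-4, 0, D, 0))) = Add(D, Mul(-1, Add(-4, D))) = Add(D, Add(4, Mul(-1, D))) = 4)
Mul(Function('h')(23), Function('B')(3)) = Mul(Mul(5, 23, Add(5, 23)), 4) = Mul(Mul(5, 23, 28), 4) = Mul(3220, 4) = 12880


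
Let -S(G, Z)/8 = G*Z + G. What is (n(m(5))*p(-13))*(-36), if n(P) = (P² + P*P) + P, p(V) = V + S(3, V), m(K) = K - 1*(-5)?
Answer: -2079000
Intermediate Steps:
m(K) = 5 + K (m(K) = K + 5 = 5 + K)
S(G, Z) = -8*G - 8*G*Z (S(G, Z) = -8*(G*Z + G) = -8*(G + G*Z) = -8*G - 8*G*Z)
p(V) = -24 - 23*V (p(V) = V - 8*3*(1 + V) = V + (-24 - 24*V) = -24 - 23*V)
n(P) = P + 2*P² (n(P) = (P² + P²) + P = 2*P² + P = P + 2*P²)
(n(m(5))*p(-13))*(-36) = (((5 + 5)*(1 + 2*(5 + 5)))*(-24 - 23*(-13)))*(-36) = ((10*(1 + 2*10))*(-24 + 299))*(-36) = ((10*(1 + 20))*275)*(-36) = ((10*21)*275)*(-36) = (210*275)*(-36) = 57750*(-36) = -2079000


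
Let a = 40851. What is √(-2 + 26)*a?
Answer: 81702*√6 ≈ 2.0013e+5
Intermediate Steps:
√(-2 + 26)*a = √(-2 + 26)*40851 = √24*40851 = (2*√6)*40851 = 81702*√6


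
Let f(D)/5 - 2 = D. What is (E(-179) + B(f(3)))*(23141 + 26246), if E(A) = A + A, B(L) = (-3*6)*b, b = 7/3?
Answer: -19754800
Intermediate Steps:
b = 7/3 (b = 7*(⅓) = 7/3 ≈ 2.3333)
f(D) = 10 + 5*D
B(L) = -42 (B(L) = -3*6*(7/3) = -18*7/3 = -42)
E(A) = 2*A
(E(-179) + B(f(3)))*(23141 + 26246) = (2*(-179) - 42)*(23141 + 26246) = (-358 - 42)*49387 = -400*49387 = -19754800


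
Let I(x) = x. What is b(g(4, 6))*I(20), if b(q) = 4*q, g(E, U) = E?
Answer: 320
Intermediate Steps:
b(g(4, 6))*I(20) = (4*4)*20 = 16*20 = 320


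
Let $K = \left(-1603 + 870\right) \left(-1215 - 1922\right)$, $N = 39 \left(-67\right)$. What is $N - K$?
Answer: $-2302034$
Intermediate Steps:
$N = -2613$
$K = 2299421$ ($K = \left(-733\right) \left(-3137\right) = 2299421$)
$N - K = -2613 - 2299421 = -2302034$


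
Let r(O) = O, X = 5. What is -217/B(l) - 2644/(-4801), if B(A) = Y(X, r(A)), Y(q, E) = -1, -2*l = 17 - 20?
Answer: 1044461/4801 ≈ 217.55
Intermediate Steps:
l = 3/2 (l = -(17 - 20)/2 = -½*(-3) = 3/2 ≈ 1.5000)
B(A) = -1
-217/B(l) - 2644/(-4801) = -217/(-1) - 2644/(-4801) = -217*(-1) - 2644*(-1/4801) = 217 + 2644/4801 = 1044461/4801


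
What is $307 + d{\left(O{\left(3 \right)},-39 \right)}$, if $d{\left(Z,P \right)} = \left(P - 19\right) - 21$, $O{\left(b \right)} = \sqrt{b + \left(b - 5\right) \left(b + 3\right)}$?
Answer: $228$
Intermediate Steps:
$O{\left(b \right)} = \sqrt{b + \left(-5 + b\right) \left(3 + b\right)}$
$d{\left(Z,P \right)} = -40 + P$ ($d{\left(Z,P \right)} = \left(-19 + P\right) - 21 = -40 + P$)
$307 + d{\left(O{\left(3 \right)},-39 \right)} = 307 - 79 = 228$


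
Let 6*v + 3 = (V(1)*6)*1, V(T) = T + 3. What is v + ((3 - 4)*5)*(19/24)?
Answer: -11/24 ≈ -0.45833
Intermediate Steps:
V(T) = 3 + T
v = 7/2 (v = -1/2 + (((3 + 1)*6)*1)/6 = -1/2 + ((4*6)*1)/6 = -1/2 + (24*1)/6 = -1/2 + (1/6)*24 = -1/2 + 4 = 7/2 ≈ 3.5000)
v + ((3 - 4)*5)*(19/24) = 7/2 + ((3 - 4)*5)*(19/24) = 7/2 + (-1*5)*(19*(1/24)) = 7/2 - 5*19/24 = 7/2 - 95/24 = -11/24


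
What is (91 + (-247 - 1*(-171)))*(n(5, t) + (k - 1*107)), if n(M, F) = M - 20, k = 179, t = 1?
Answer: 855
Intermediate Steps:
n(M, F) = -20 + M
(91 + (-247 - 1*(-171)))*(n(5, t) + (k - 1*107)) = (91 + (-247 - 1*(-171)))*((-20 + 5) + (179 - 1*107)) = (91 + (-247 + 171))*(-15 + (179 - 107)) = (91 - 76)*(-15 + 72) = 15*57 = 855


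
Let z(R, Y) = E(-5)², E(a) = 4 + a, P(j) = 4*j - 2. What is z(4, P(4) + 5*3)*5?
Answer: 5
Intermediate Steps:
P(j) = -2 + 4*j
z(R, Y) = 1 (z(R, Y) = (4 - 5)² = (-1)² = 1)
z(4, P(4) + 5*3)*5 = 1*5 = 5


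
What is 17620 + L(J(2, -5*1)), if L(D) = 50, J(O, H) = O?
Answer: 17670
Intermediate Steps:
17620 + L(J(2, -5*1)) = 17620 + 50 = 17670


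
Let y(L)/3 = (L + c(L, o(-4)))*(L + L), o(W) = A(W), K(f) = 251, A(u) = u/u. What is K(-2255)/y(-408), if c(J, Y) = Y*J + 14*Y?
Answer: 251/1963296 ≈ 0.00012785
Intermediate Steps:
A(u) = 1
o(W) = 1
c(J, Y) = 14*Y + J*Y (c(J, Y) = J*Y + 14*Y = 14*Y + J*Y)
y(L) = 6*L*(14 + 2*L) (y(L) = 3*((L + 1*(14 + L))*(L + L)) = 3*((L + (14 + L))*(2*L)) = 3*((14 + 2*L)*(2*L)) = 3*(2*L*(14 + 2*L)) = 6*L*(14 + 2*L))
K(-2255)/y(-408) = 251/((12*(-408)*(7 - 408))) = 251/((12*(-408)*(-401))) = 251/1963296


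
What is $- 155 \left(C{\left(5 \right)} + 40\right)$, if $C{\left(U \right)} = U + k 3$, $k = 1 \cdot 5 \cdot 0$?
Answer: $-6975$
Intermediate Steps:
$k = 0$ ($k = 5 \cdot 0 = 0$)
$C{\left(U \right)} = U$ ($C{\left(U \right)} = U + 0 \cdot 3 = U + 0 = U$)
$- 155 \left(C{\left(5 \right)} + 40\right) = - 155 \left(5 + 40\right) = \left(-155\right) 45 = -6975$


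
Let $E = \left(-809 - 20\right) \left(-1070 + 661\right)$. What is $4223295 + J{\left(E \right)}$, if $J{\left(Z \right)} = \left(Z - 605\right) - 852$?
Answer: $4560899$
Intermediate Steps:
$E = 339061$ ($E = \left(-829\right) \left(-409\right) = 339061$)
$J{\left(Z \right)} = -1457 + Z$ ($J{\left(Z \right)} = \left(-605 + Z\right) - 852 = -1457 + Z$)
$4223295 + J{\left(E \right)} = 4223295 + \left(-1457 + 339061\right) = 4223295 + 337604 = 4560899$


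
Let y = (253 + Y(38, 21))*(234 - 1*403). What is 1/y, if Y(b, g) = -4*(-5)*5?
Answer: -1/59657 ≈ -1.6762e-5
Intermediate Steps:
Y(b, g) = 100 (Y(b, g) = 20*5 = 100)
y = -59657 (y = (253 + 100)*(234 - 1*403) = 353*(234 - 403) = 353*(-169) = -59657)
1/y = 1/(-59657) = -1/59657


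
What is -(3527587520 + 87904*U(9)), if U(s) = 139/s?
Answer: -31760506336/9 ≈ -3.5289e+9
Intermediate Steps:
-(3527587520 + 87904*U(9)) = -87904/(1/(40130 + 139/9)) = -87904/(1/(361309/9)) = -87904/9/361309 = -87904*361309/9 = -31760506336/9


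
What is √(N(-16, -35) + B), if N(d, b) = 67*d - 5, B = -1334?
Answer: I*√2411 ≈ 49.102*I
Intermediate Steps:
N(d, b) = -5 + 67*d
√(N(-16, -35) + B) = √((-5 + 67*(-16)) - 1334) = √((-5 - 1072) - 1334) = √(-1077 - 1334) = √(-2411) = I*√2411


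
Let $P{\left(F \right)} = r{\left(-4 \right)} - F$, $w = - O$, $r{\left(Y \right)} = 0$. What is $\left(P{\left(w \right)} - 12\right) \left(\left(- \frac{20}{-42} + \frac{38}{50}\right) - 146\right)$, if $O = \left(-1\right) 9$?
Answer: $\frac{76001}{25} \approx 3040.0$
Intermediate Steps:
$O = -9$
$w = 9$ ($w = \left(-1\right) \left(-9\right) = 9$)
$P{\left(F \right)} = - F$ ($P{\left(F \right)} = 0 - F = - F$)
$\left(P{\left(w \right)} - 12\right) \left(\left(- \frac{20}{-42} + \frac{38}{50}\right) - 146\right) = \left(\left(-1\right) 9 - 12\right) \left(\left(- \frac{20}{-42} + \frac{38}{50}\right) - 146\right) = \left(-9 - 12\right) \left(\left(\left(-20\right) \left(- \frac{1}{42}\right) + 38 \cdot \frac{1}{50}\right) - 146\right) = - 21 \left(\left(\frac{10}{21} + \frac{19}{25}\right) - 146\right) = - 21 \left(\frac{649}{525} - 146\right) = \left(-21\right) \left(- \frac{76001}{525}\right) = \frac{76001}{25}$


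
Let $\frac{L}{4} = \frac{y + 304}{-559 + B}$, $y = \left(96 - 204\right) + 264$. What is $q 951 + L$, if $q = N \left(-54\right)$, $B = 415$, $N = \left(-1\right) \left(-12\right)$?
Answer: $- \frac{5546347}{9} \approx -6.1626 \cdot 10^{5}$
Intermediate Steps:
$N = 12$
$y = 156$ ($y = -108 + 264 = 156$)
$L = - \frac{115}{9}$ ($L = 4 \frac{156 + 304}{-559 + 415} = 4 \frac{460}{-144} = 4 \cdot 460 \left(- \frac{1}{144}\right) = 4 \left(- \frac{115}{36}\right) = - \frac{115}{9} \approx -12.778$)
$q = -648$ ($q = 12 \left(-54\right) = -648$)
$q 951 + L = \left(-648\right) 951 - \frac{115}{9} = -616248 - \frac{115}{9} = - \frac{5546347}{9}$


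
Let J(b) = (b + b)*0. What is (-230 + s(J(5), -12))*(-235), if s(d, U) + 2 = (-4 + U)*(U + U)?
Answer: -35720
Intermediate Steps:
J(b) = 0 (J(b) = (2*b)*0 = 0)
s(d, U) = -2 + 2*U*(-4 + U) (s(d, U) = -2 + (-4 + U)*(U + U) = -2 + (-4 + U)*(2*U) = -2 + 2*U*(-4 + U))
(-230 + s(J(5), -12))*(-235) = (-230 + (-2 - 8*(-12) + 2*(-12)²))*(-235) = (-230 + (-2 + 96 + 2*144))*(-235) = (-230 + (-2 + 96 + 288))*(-235) = (-230 + 382)*(-235) = 152*(-235) = -35720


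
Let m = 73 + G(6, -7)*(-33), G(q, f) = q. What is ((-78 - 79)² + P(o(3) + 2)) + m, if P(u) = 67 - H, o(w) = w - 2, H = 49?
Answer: 24542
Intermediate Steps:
o(w) = -2 + w
m = -125 (m = 73 + 6*(-33) = 73 - 198 = -125)
P(u) = 18 (P(u) = 67 - 1*49 = 67 - 49 = 18)
((-78 - 79)² + P(o(3) + 2)) + m = ((-78 - 79)² + 18) - 125 = ((-157)² + 18) - 125 = (24649 + 18) - 125 = 24667 - 125 = 24542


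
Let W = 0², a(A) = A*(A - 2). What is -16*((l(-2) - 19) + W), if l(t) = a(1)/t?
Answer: 296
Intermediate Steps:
a(A) = A*(-2 + A)
W = 0
l(t) = -1/t (l(t) = (1*(-2 + 1))/t = (1*(-1))/t = -1/t)
-16*((l(-2) - 19) + W) = -16*((-1/(-2) - 19) + 0) = -16*((-1*(-½) - 19) + 0) = -16*((½ - 19) + 0) = -16*(-37/2 + 0) = -16*(-37/2) = 296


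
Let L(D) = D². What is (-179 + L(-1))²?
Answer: 31684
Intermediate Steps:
(-179 + L(-1))² = (-179 + (-1)²)² = (-179 + 1)² = (-178)² = 31684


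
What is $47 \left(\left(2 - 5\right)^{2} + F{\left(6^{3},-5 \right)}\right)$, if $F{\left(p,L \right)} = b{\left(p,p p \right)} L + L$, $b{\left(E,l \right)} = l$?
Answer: $-10963972$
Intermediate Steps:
$F{\left(p,L \right)} = L + L p^{2}$ ($F{\left(p,L \right)} = p p L + L = p^{2} L + L = L p^{2} + L = L + L p^{2}$)
$47 \left(\left(2 - 5\right)^{2} + F{\left(6^{3},-5 \right)}\right) = 47 \left(\left(2 - 5\right)^{2} - 5 \left(1 + \left(6^{3}\right)^{2}\right)\right) = 47 \left(\left(-3\right)^{2} - 5 \left(1 + 216^{2}\right)\right) = 47 \left(9 - 5 \left(1 + 46656\right)\right) = 47 \left(9 - 233285\right) = 47 \left(-233276\right) = -10963972$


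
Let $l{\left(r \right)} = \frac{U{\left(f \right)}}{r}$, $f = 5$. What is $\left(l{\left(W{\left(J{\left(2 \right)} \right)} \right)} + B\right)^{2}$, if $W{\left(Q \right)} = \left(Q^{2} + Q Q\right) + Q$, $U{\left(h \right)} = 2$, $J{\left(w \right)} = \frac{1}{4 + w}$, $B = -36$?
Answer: $729$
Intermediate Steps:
$W{\left(Q \right)} = Q + 2 Q^{2}$ ($W{\left(Q \right)} = \left(Q^{2} + Q^{2}\right) + Q = 2 Q^{2} + Q = Q + 2 Q^{2}$)
$l{\left(r \right)} = \frac{2}{r}$
$\left(l{\left(W{\left(J{\left(2 \right)} \right)} \right)} + B\right)^{2} = \left(\frac{2}{\frac{1}{4 + 2} \left(1 + \frac{2}{4 + 2}\right)} - 36\right)^{2} = \left(\frac{2}{\frac{1}{6} \left(1 + \frac{2}{6}\right)} - 36\right)^{2} = \left(\frac{2}{\frac{1}{6} \left(1 + 2 \cdot \frac{1}{6}\right)} - 36\right)^{2} = \left(\frac{2}{\frac{1}{6} \left(1 + \frac{1}{3}\right)} - 36\right)^{2} = \left(\frac{2}{\frac{1}{6} \cdot \frac{4}{3}} - 36\right)^{2} = \left(\frac{2}{\frac{2}{9}} - 36\right)^{2} = \left(2 \cdot \frac{9}{2} - 36\right)^{2} = \left(9 - 36\right)^{2} = \left(-27\right)^{2} = 729$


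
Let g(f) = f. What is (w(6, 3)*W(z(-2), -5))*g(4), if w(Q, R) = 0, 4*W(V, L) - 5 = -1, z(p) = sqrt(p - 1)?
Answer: 0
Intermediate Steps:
z(p) = sqrt(-1 + p)
W(V, L) = 1 (W(V, L) = 5/4 + (1/4)*(-1) = 5/4 - 1/4 = 1)
(w(6, 3)*W(z(-2), -5))*g(4) = (0*1)*4 = 0*4 = 0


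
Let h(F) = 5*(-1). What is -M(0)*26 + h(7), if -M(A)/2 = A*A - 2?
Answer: -109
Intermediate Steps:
h(F) = -5
M(A) = 4 - 2*A² (M(A) = -2*(A*A - 2) = -2*(A² - 2) = -2*(-2 + A²) = 4 - 2*A²)
-M(0)*26 + h(7) = -(4 - 2*0²)*26 - 5 = -(4 - 2*0)*26 - 5 = -(4 + 0)*26 - 5 = -1*4*26 - 5 = -4*26 - 5 = -104 - 5 = -109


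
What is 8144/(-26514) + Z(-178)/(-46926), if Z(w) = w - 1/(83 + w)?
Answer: -221341867/729621090 ≈ -0.30337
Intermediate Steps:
8144/(-26514) + Z(-178)/(-46926) = 8144/(-26514) + ((-1 + (-178)**2 + 83*(-178))/(83 - 178))/(-46926) = 8144*(-1/26514) + ((-1 + 31684 - 14774)/(-95))*(-1/46926) = -4072/13257 - 1/95*16909*(-1/46926) = -4072/13257 - 16909/95*(-1/46926) = -4072/13257 + 16909/4457970 = -221341867/729621090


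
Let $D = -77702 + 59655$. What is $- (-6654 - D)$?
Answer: $-11393$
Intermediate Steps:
$D = -18047$
$- (-6654 - D) = - (-6654 - -18047) = - (-6654 + 18047) = \left(-1\right) 11393 = -11393$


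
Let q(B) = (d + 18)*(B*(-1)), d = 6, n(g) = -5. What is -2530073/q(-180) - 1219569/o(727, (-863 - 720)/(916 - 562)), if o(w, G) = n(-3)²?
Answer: -1066357981/21600 ≈ -49368.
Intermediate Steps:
o(w, G) = 25 (o(w, G) = (-5)² = 25)
q(B) = -24*B (q(B) = (6 + 18)*(B*(-1)) = 24*(-B) = -24*B)
-2530073/q(-180) - 1219569/o(727, (-863 - 720)/(916 - 562)) = -2530073/((-24*(-180))) - 1219569/25 = -2530073/4320 - 1219569*1/25 = -2530073*1/4320 - 1219569/25 = -2530073/4320 - 1219569/25 = -1066357981/21600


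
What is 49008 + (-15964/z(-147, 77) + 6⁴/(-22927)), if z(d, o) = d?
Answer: 165535959268/3370269 ≈ 49117.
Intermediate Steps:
49008 + (-15964/z(-147, 77) + 6⁴/(-22927)) = 49008 + (-15964/(-147) + 6⁴/(-22927)) = 49008 + (-15964*(-1/147) + 1296*(-1/22927)) = 49008 + (15964/147 - 1296/22927) = 49008 + 365816116/3370269 = 165535959268/3370269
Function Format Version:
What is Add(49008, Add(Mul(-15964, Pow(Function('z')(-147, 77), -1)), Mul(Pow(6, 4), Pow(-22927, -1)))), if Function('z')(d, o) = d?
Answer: Rational(165535959268, 3370269) ≈ 49117.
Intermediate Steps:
Add(49008, Add(Mul(-15964, Pow(Function('z')(-147, 77), -1)), Mul(Pow(6, 4), Pow(-22927, -1)))) = Add(49008, Add(Mul(-15964, Pow(-147, -1)), Mul(Pow(6, 4), Pow(-22927, -1)))) = Add(49008, Add(Mul(-15964, Rational(-1, 147)), Mul(1296, Rational(-1, 22927)))) = Add(49008, Add(Rational(15964, 147), Rational(-1296, 22927))) = Add(49008, Rational(365816116, 3370269)) = Rational(165535959268, 3370269)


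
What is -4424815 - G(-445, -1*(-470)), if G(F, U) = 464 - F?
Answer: -4425724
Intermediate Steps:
-4424815 - G(-445, -1*(-470)) = -4424815 - (464 - 1*(-445)) = -4424815 - (464 + 445) = -4424815 - 1*909 = -4424815 - 909 = -4425724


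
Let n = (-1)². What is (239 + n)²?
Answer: 57600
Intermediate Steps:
n = 1
(239 + n)² = (239 + 1)² = 240² = 57600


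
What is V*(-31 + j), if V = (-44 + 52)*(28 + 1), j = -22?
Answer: -12296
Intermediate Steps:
V = 232 (V = 8*29 = 232)
V*(-31 + j) = 232*(-31 - 22) = 232*(-53) = -12296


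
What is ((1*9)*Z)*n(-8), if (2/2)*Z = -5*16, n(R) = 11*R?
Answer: 63360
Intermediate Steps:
Z = -80 (Z = -5*16 = -80)
((1*9)*Z)*n(-8) = ((1*9)*(-80))*(11*(-8)) = (9*(-80))*(-88) = -720*(-88) = 63360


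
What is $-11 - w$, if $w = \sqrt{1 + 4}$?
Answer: $-11 - \sqrt{5} \approx -13.236$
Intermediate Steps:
$w = \sqrt{5} \approx 2.2361$
$-11 - w = -11 - \sqrt{5}$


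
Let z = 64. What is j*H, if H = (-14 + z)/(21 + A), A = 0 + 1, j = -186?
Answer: -4650/11 ≈ -422.73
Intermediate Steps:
A = 1
H = 25/11 (H = (-14 + 64)/(21 + 1) = 50/22 = 50*(1/22) = 25/11 ≈ 2.2727)
j*H = -186*25/11 = -4650/11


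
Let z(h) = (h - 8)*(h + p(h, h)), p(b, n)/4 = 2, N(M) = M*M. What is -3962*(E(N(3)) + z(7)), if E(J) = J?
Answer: 23772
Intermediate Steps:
N(M) = M**2
p(b, n) = 8 (p(b, n) = 4*2 = 8)
z(h) = (-8 + h)*(8 + h) (z(h) = (h - 8)*(h + 8) = (-8 + h)*(8 + h))
-3962*(E(N(3)) + z(7)) = -3962*(3**2 + (-64 + 7**2)) = -3962*(9 + (-64 + 49)) = -3962*(9 - 15) = -3962*(-6) = 23772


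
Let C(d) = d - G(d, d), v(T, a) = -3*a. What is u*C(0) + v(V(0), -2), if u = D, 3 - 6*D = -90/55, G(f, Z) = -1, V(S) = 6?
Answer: 149/22 ≈ 6.7727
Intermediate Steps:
D = 17/22 (D = ½ - (-15)/55 = ½ - ⅙*(-18/11) = ½ + 3/11 = 17/22 ≈ 0.77273)
u = 17/22 ≈ 0.77273
C(d) = 1 + d (C(d) = d - 1*(-1) = d + 1 = 1 + d)
u*C(0) + v(V(0), -2) = 17*(1 + 0)/22 - 3*(-2) = (17/22)*1 + 6 = 17/22 + 6 = 149/22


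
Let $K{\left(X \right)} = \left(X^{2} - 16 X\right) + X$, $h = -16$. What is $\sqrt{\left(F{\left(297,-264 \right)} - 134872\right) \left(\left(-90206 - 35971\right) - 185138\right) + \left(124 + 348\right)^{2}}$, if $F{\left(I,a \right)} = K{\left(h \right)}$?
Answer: $2 \sqrt{10458371806} \approx 2.0453 \cdot 10^{5}$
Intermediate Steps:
$K{\left(X \right)} = X^{2} - 15 X$
$F{\left(I,a \right)} = 496$ ($F{\left(I,a \right)} = - 16 \left(-15 - 16\right) = \left(-16\right) \left(-31\right) = 496$)
$\sqrt{\left(F{\left(297,-264 \right)} - 134872\right) \left(\left(-90206 - 35971\right) - 185138\right) + \left(124 + 348\right)^{2}} = \sqrt{\left(496 - 134872\right) \left(\left(-90206 - 35971\right) - 185138\right) + \left(124 + 348\right)^{2}} = \sqrt{- 134376 \left(\left(-90206 - 35971\right) - 185138\right) + 472^{2}} = \sqrt{- 134376 \left(-126177 - 185138\right) + 222784} = \sqrt{\left(-134376\right) \left(-311315\right) + 222784} = \sqrt{41833264440 + 222784} = \sqrt{41833487224} = 2 \sqrt{10458371806}$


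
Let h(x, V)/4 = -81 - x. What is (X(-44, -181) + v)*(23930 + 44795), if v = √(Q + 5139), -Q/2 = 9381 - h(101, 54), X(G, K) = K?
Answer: -12439225 + 68725*I*√15079 ≈ -1.2439e+7 + 8.4392e+6*I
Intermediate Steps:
h(x, V) = -324 - 4*x (h(x, V) = 4*(-81 - x) = -324 - 4*x)
Q = -20218 (Q = -2*(9381 - (-324 - 4*101)) = -2*(9381 - (-324 - 404)) = -2*(9381 - 1*(-728)) = -2*(9381 + 728) = -2*10109 = -20218)
v = I*√15079 (v = √(-20218 + 5139) = √(-15079) = I*√15079 ≈ 122.8*I)
(X(-44, -181) + v)*(23930 + 44795) = (-181 + I*√15079)*(23930 + 44795) = (-181 + I*√15079)*68725 = -12439225 + 68725*I*√15079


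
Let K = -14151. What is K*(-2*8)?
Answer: 226416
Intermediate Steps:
K*(-2*8) = -(-28302)*8 = -14151*(-16) = 226416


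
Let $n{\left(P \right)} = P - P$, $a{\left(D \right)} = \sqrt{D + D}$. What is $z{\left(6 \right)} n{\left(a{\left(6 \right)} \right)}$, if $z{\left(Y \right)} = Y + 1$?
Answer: $0$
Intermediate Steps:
$a{\left(D \right)} = \sqrt{2} \sqrt{D}$ ($a{\left(D \right)} = \sqrt{2 D} = \sqrt{2} \sqrt{D}$)
$n{\left(P \right)} = 0$
$z{\left(Y \right)} = 1 + Y$
$z{\left(6 \right)} n{\left(a{\left(6 \right)} \right)} = \left(1 + 6\right) 0 = 7 \cdot 0 = 0$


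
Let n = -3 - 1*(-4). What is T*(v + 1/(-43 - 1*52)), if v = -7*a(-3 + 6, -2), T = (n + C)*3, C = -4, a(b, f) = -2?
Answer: -11961/95 ≈ -125.91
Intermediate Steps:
n = 1 (n = -3 + 4 = 1)
T = -9 (T = (1 - 4)*3 = -3*3 = -9)
v = 14 (v = -7*(-2) = 14)
T*(v + 1/(-43 - 1*52)) = -9*(14 + 1/(-43 - 1*52)) = -9*(14 + 1/(-43 - 52)) = -9*(14 + 1/(-95)) = -9*(14 - 1/95) = -9*1329/95 = -11961/95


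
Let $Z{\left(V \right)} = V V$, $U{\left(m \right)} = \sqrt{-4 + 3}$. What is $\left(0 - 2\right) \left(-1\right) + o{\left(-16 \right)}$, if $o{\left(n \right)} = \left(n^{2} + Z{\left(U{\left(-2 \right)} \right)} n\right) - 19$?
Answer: $255$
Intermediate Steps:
$U{\left(m \right)} = i$ ($U{\left(m \right)} = \sqrt{-1} = i$)
$Z{\left(V \right)} = V^{2}$
$o{\left(n \right)} = -19 + n^{2} - n$ ($o{\left(n \right)} = \left(n^{2} + i^{2} n\right) - 19 = \left(n^{2} - n\right) - 19 = -19 + n^{2} - n$)
$\left(0 - 2\right) \left(-1\right) + o{\left(-16 \right)} = \left(0 - 2\right) \left(-1\right) - \left(3 - 256\right) = \left(-2\right) \left(-1\right) + \left(-19 + 256 + 16\right) = 2 + 253 = 255$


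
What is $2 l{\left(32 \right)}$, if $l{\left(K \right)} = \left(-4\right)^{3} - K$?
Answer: $-192$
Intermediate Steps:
$l{\left(K \right)} = -64 - K$
$2 l{\left(32 \right)} = 2 \left(-64 - 32\right) = 2 \left(-96\right) = -192$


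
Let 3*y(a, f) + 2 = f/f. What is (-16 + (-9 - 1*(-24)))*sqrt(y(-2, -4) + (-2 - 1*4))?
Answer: -I*sqrt(57)/3 ≈ -2.5166*I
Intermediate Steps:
y(a, f) = -1/3 (y(a, f) = -2/3 + (f/f)/3 = -2/3 + (1/3)*1 = -2/3 + 1/3 = -1/3)
(-16 + (-9 - 1*(-24)))*sqrt(y(-2, -4) + (-2 - 1*4)) = (-16 + (-9 - 1*(-24)))*sqrt(-1/3 + (-2 - 1*4)) = (-16 + (-9 + 24))*sqrt(-1/3 + (-2 - 4)) = (-16 + 15)*sqrt(-1/3 - 6) = -sqrt(-19/3) = -I*sqrt(57)/3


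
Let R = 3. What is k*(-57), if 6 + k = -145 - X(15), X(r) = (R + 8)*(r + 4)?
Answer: 20520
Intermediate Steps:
X(r) = 44 + 11*r (X(r) = (3 + 8)*(r + 4) = 11*(4 + r) = 44 + 11*r)
k = -360 (k = -6 + (-145 - (44 + 11*15)) = -6 + (-145 - (44 + 165)) = -6 + (-145 - 1*209) = -6 + (-145 - 209) = -6 - 354 = -360)
k*(-57) = -360*(-57) = 20520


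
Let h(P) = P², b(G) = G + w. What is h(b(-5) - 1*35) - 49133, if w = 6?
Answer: -47977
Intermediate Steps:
b(G) = 6 + G (b(G) = G + 6 = 6 + G)
h(b(-5) - 1*35) - 49133 = ((6 - 5) - 1*35)² - 49133 = (1 - 35)² - 49133 = (-34)² - 49133 = 1156 - 49133 = -47977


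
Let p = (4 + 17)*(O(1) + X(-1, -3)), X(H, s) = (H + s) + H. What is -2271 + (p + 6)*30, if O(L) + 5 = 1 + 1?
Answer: -7131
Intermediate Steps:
X(H, s) = s + 2*H
O(L) = -3 (O(L) = -5 + (1 + 1) = -5 + 2 = -3)
p = -168 (p = (4 + 17)*(-3 + (-3 + 2*(-1))) = 21*(-3 + (-3 - 2)) = 21*(-3 - 5) = 21*(-8) = -168)
-2271 + (p + 6)*30 = -2271 + (-168 + 6)*30 = -2271 - 162*30 = -2271 - 4860 = -7131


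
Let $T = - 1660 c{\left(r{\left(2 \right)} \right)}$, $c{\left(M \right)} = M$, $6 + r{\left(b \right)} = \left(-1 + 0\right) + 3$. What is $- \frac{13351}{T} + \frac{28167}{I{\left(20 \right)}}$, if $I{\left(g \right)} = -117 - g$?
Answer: $- \frac{188857967}{909680} \approx -207.61$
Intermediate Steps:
$r{\left(b \right)} = -4$ ($r{\left(b \right)} = -6 + \left(\left(-1 + 0\right) + 3\right) = -6 + \left(-1 + 3\right) = -6 + 2 = -4$)
$T = 6640$ ($T = \left(-1660\right) \left(-4\right) = 6640$)
$- \frac{13351}{T} + \frac{28167}{I{\left(20 \right)}} = - \frac{13351}{6640} + \frac{28167}{-117 - 20} = \left(-13351\right) \frac{1}{6640} + \frac{28167}{-117 - 20} = - \frac{13351}{6640} + \frac{28167}{-137} = - \frac{13351}{6640} + 28167 \left(- \frac{1}{137}\right) = - \frac{13351}{6640} - \frac{28167}{137} = - \frac{188857967}{909680}$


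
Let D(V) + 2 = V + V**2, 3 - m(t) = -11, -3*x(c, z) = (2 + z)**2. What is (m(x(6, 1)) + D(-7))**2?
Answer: 2916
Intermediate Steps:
x(c, z) = -(2 + z)**2/3
m(t) = 14 (m(t) = 3 - 1*(-11) = 3 + 11 = 14)
D(V) = -2 + V + V**2 (D(V) = -2 + (V + V**2) = -2 + V + V**2)
(m(x(6, 1)) + D(-7))**2 = (14 + (-2 - 7 + (-7)**2))**2 = (14 + (-2 - 7 + 49))**2 = (14 + 40)**2 = 54**2 = 2916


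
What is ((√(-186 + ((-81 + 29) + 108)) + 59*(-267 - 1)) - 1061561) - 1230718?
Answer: -2308091 + I*√130 ≈ -2.3081e+6 + 11.402*I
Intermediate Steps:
((√(-186 + ((-81 + 29) + 108)) + 59*(-267 - 1)) - 1061561) - 1230718 = ((√(-186 + (-52 + 108)) + 59*(-268)) - 1061561) - 1230718 = ((√(-186 + 56) - 15812) - 1061561) - 1230718 = ((√(-130) - 15812) - 1061561) - 1230718 = ((I*√130 - 15812) - 1061561) - 1230718 = ((-15812 + I*√130) - 1061561) - 1230718 = (-1077373 + I*√130) - 1230718 = -2308091 + I*√130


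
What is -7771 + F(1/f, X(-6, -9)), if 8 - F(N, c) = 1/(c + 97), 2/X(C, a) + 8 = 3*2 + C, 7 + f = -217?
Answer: -3004285/387 ≈ -7763.0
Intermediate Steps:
f = -224 (f = -7 - 217 = -224)
X(C, a) = 2/(-2 + C) (X(C, a) = 2/(-8 + (3*2 + C)) = 2/(-8 + (6 + C)) = 2/(-2 + C))
F(N, c) = 8 - 1/(97 + c) (F(N, c) = 8 - 1/(c + 97) = 8 - 1/(97 + c))
-7771 + F(1/f, X(-6, -9)) = -7771 + (775 + 8*(2/(-2 - 6)))/(97 + 2/(-2 - 6)) = -7771 + (775 + 8*(2/(-8)))/(97 + 2/(-8)) = -7771 + (775 + 8*(2*(-⅛)))/(97 + 2*(-⅛)) = -7771 + (775 + 8*(-¼))/(97 - ¼) = -7771 + (775 - 2)/(387/4) = -7771 + (4/387)*773 = -7771 + 3092/387 = -3004285/387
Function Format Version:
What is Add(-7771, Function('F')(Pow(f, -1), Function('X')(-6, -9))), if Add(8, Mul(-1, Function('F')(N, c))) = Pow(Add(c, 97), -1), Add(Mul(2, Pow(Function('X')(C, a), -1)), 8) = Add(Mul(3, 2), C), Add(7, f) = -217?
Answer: Rational(-3004285, 387) ≈ -7763.0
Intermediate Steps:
f = -224 (f = Add(-7, -217) = -224)
Function('X')(C, a) = Mul(2, Pow(Add(-2, C), -1)) (Function('X')(C, a) = Mul(2, Pow(Add(-8, Add(Mul(3, 2), C)), -1)) = Mul(2, Pow(Add(-8, Add(6, C)), -1)) = Mul(2, Pow(Add(-2, C), -1)))
Function('F')(N, c) = Add(8, Mul(-1, Pow(Add(97, c), -1))) (Function('F')(N, c) = Add(8, Mul(-1, Pow(Add(c, 97), -1))) = Add(8, Mul(-1, Pow(Add(97, c), -1))))
Add(-7771, Function('F')(Pow(f, -1), Function('X')(-6, -9))) = Add(-7771, Mul(Pow(Add(97, Mul(2, Pow(Add(-2, -6), -1))), -1), Add(775, Mul(8, Mul(2, Pow(Add(-2, -6), -1)))))) = Add(-7771, Mul(Pow(Add(97, Mul(2, Pow(-8, -1))), -1), Add(775, Mul(8, Mul(2, Pow(-8, -1)))))) = Add(-7771, Mul(Pow(Add(97, Mul(2, Rational(-1, 8))), -1), Add(775, Mul(8, Mul(2, Rational(-1, 8)))))) = Add(-7771, Mul(Pow(Add(97, Rational(-1, 4)), -1), Add(775, Mul(8, Rational(-1, 4))))) = Add(-7771, Mul(Pow(Rational(387, 4), -1), Add(775, -2))) = Add(-7771, Mul(Rational(4, 387), 773)) = Add(-7771, Rational(3092, 387)) = Rational(-3004285, 387)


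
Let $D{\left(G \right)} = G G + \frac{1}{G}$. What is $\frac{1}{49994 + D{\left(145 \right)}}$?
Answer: $\frac{145}{10297756} \approx 1.4081 \cdot 10^{-5}$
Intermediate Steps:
$D{\left(G \right)} = \frac{1}{G} + G^{2}$ ($D{\left(G \right)} = G^{2} + \frac{1}{G} = \frac{1}{G} + G^{2}$)
$\frac{1}{49994 + D{\left(145 \right)}} = \frac{1}{49994 + \frac{1 + 145^{3}}{145}} = \frac{1}{49994 + \frac{1 + 3048625}{145}} = \frac{1}{49994 + \frac{1}{145} \cdot 3048626} = \frac{1}{49994 + \frac{3048626}{145}} = \frac{1}{\frac{10297756}{145}} = \frac{145}{10297756}$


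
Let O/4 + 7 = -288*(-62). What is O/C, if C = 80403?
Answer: 71396/80403 ≈ 0.88798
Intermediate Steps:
O = 71396 (O = -28 + 4*(-288*(-62)) = -28 + 4*17856 = -28 + 71424 = 71396)
O/C = 71396/80403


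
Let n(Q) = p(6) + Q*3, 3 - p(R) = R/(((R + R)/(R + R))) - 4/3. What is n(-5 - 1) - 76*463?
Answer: -105623/3 ≈ -35208.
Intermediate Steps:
p(R) = 13/3 - R (p(R) = 3 - (R/(((R + R)/(R + R))) - 4/3) = 3 - (R/(((2*R)/((2*R)))) - 4*⅓) = 3 - (R/(((2*R)*(1/(2*R)))) - 4/3) = 3 - (R/1 - 4/3) = 3 - (R*1 - 4/3) = 3 - (R - 4/3) = 3 - (-4/3 + R) = 3 + (4/3 - R) = 13/3 - R)
n(Q) = -5/3 + 3*Q (n(Q) = (13/3 - 1*6) + Q*3 = (13/3 - 6) + 3*Q = -5/3 + 3*Q)
n(-5 - 1) - 76*463 = (-5/3 + 3*(-5 - 1)) - 76*463 = (-5/3 + 3*(-6)) - 35188 = (-5/3 - 18) - 35188 = -59/3 - 35188 = -105623/3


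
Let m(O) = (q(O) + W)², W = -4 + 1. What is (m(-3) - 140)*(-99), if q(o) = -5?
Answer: 7524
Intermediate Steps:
W = -3
m(O) = 64 (m(O) = (-5 - 3)² = (-8)² = 64)
(m(-3) - 140)*(-99) = (64 - 140)*(-99) = -76*(-99) = 7524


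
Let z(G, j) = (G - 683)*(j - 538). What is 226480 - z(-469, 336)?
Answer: -6224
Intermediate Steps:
z(G, j) = (-683 + G)*(-538 + j)
226480 - z(-469, 336) = 226480 - (367454 - 683*336 - 538*(-469) - 469*336) = 226480 - (367454 - 229488 + 252322 - 157584) = 226480 - 1*232704 = 226480 - 232704 = -6224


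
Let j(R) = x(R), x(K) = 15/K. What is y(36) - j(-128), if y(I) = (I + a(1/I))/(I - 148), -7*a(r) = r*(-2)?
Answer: -11533/56448 ≈ -0.20431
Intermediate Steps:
a(r) = 2*r/7 (a(r) = -r*(-2)/7 = -(-2)*r/7 = 2*r/7)
j(R) = 15/R
y(I) = (I + 2/(7*I))/(-148 + I) (y(I) = (I + 2/(7*I))/(I - 148) = (I + 2/(7*I))/(-148 + I))
y(36) - j(-128) = (2/7 + 36²)/(36*(-148 + 36)) - 15/(-128) = (1/36)*(2/7 + 1296)/(-112) - 15*(-1)/128 = (1/36)*(-1/112)*(9074/7) - 1*(-15/128) = -4537/14112 + 15/128 = -11533/56448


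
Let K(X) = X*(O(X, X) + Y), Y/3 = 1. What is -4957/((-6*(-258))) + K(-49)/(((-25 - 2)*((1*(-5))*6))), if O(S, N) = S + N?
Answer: 35453/13932 ≈ 2.5447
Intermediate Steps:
O(S, N) = N + S
Y = 3 (Y = 3*1 = 3)
K(X) = X*(3 + 2*X) (K(X) = X*((X + X) + 3) = X*(2*X + 3) = X*(3 + 2*X))
-4957/((-6*(-258))) + K(-49)/(((-25 - 2)*((1*(-5))*6))) = -4957/((-6*(-258))) + (-49*(3 + 2*(-49)))/(((-25 - 2)*((1*(-5))*6))) = -4957/1548 + (-49*(3 - 98))/((-(-135)*6)) = -4957*1/1548 + (-49*(-95))/((-27*(-30))) = -4957/1548 + 4655/810 = -4957/1548 + 4655*(1/810) = -4957/1548 + 931/162 = 35453/13932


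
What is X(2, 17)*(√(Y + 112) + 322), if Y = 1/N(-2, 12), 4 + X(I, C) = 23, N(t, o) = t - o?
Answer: 6118 + 19*√21938/14 ≈ 6319.0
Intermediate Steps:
X(I, C) = 19 (X(I, C) = -4 + 23 = 19)
Y = -1/14 (Y = 1/(-2 - 1*12) = 1/(-2 - 12) = 1/(-14) = -1/14 ≈ -0.071429)
X(2, 17)*(√(Y + 112) + 322) = 19*(√(-1/14 + 112) + 322) = 19*(√(1567/14) + 322) = 19*(√21938/14 + 322) = 19*(322 + √21938/14) = 6118 + 19*√21938/14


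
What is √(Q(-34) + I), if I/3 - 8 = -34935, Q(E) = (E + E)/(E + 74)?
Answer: I*√10478270/10 ≈ 323.7*I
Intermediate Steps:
Q(E) = 2*E/(74 + E) (Q(E) = (2*E)/(74 + E) = 2*E/(74 + E))
I = -104781 (I = 24 + 3*(-34935) = 24 - 104805 = -104781)
√(Q(-34) + I) = √(2*(-34)/(74 - 34) - 104781) = √(2*(-34)/40 - 104781) = √(2*(-34)*(1/40) - 104781) = √(-17/10 - 104781) = √(-1047827/10) = I*√10478270/10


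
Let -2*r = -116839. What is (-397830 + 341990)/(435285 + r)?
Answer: -111680/987409 ≈ -0.11310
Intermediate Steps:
r = 116839/2 (r = -½*(-116839) = 116839/2 ≈ 58420.)
(-397830 + 341990)/(435285 + r) = (-397830 + 341990)/(435285 + 116839/2) = -55840/987409/2 = -55840*2/987409 = -111680/987409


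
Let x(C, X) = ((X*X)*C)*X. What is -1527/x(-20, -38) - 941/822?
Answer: -516973117/451047840 ≈ -1.1462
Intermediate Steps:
x(C, X) = C*X³ (x(C, X) = (X²*C)*X = (C*X²)*X = C*X³)
-1527/x(-20, -38) - 941/822 = -1527/((-20*(-38)³)) - 941/822 = -1527/((-20*(-54872))) - 941*1/822 = -1527/1097440 - 941/822 = -516973117/451047840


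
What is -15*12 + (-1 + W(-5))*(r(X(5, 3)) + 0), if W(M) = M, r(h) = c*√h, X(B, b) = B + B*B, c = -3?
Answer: -180 + 18*√30 ≈ -81.410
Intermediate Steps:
X(B, b) = B + B²
r(h) = -3*√h
-15*12 + (-1 + W(-5))*(r(X(5, 3)) + 0) = -15*12 + (-1 - 5)*(-3*√5*√(1 + 5) + 0) = -180 - 6*(-3*√30 + 0) = -180 - (-18)*√30 = -180 + 18*√30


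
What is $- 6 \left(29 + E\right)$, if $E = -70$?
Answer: $246$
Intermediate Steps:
$- 6 \left(29 + E\right) = - 6 \left(29 - 70\right) = \left(-6\right) \left(-41\right) = 246$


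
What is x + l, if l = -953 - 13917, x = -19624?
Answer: -34494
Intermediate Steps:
l = -14870
x + l = -19624 - 14870 = -34494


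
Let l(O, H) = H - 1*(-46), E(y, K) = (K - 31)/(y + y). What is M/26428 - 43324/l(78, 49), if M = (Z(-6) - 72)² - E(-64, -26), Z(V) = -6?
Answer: -146481757991/321364480 ≈ -455.81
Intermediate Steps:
E(y, K) = (-31 + K)/(2*y) (E(y, K) = (-31 + K)/((2*y)) = (-31 + K)*(1/(2*y)) = (-31 + K)/(2*y))
l(O, H) = 46 + H (l(O, H) = H + 46 = 46 + H)
M = 778695/128 (M = (-6 - 72)² - (-31 - 26)/(2*(-64)) = (-78)² - (-1)*(-57)/(2*64) = 6084 - 1*57/128 = 6084 - 57/128 = 778695/128 ≈ 6083.6)
M/26428 - 43324/l(78, 49) = (778695/128)/26428 - 43324/(46 + 49) = (778695/128)*(1/26428) - 43324/95 = 778695/3382784 - 43324*1/95 = 778695/3382784 - 43324/95 = -146481757991/321364480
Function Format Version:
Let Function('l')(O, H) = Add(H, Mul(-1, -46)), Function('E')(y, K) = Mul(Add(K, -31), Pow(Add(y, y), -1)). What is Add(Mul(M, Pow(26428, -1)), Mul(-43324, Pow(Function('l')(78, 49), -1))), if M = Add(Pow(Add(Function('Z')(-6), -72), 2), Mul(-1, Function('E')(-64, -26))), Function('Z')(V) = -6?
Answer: Rational(-146481757991, 321364480) ≈ -455.81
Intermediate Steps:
Function('E')(y, K) = Mul(Rational(1, 2), Pow(y, -1), Add(-31, K)) (Function('E')(y, K) = Mul(Add(-31, K), Pow(Mul(2, y), -1)) = Mul(Add(-31, K), Mul(Rational(1, 2), Pow(y, -1))) = Mul(Rational(1, 2), Pow(y, -1), Add(-31, K)))
Function('l')(O, H) = Add(46, H) (Function('l')(O, H) = Add(H, 46) = Add(46, H))
M = Rational(778695, 128) (M = Add(Pow(Add(-6, -72), 2), Mul(-1, Mul(Rational(1, 2), Pow(-64, -1), Add(-31, -26)))) = Add(Pow(-78, 2), Mul(-1, Mul(Rational(1, 2), Rational(-1, 64), -57))) = Add(6084, Mul(-1, Rational(57, 128))) = Add(6084, Rational(-57, 128)) = Rational(778695, 128) ≈ 6083.6)
Add(Mul(M, Pow(26428, -1)), Mul(-43324, Pow(Function('l')(78, 49), -1))) = Add(Mul(Rational(778695, 128), Pow(26428, -1)), Mul(-43324, Pow(Add(46, 49), -1))) = Add(Mul(Rational(778695, 128), Rational(1, 26428)), Mul(-43324, Pow(95, -1))) = Add(Rational(778695, 3382784), Mul(-43324, Rational(1, 95))) = Add(Rational(778695, 3382784), Rational(-43324, 95)) = Rational(-146481757991, 321364480)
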